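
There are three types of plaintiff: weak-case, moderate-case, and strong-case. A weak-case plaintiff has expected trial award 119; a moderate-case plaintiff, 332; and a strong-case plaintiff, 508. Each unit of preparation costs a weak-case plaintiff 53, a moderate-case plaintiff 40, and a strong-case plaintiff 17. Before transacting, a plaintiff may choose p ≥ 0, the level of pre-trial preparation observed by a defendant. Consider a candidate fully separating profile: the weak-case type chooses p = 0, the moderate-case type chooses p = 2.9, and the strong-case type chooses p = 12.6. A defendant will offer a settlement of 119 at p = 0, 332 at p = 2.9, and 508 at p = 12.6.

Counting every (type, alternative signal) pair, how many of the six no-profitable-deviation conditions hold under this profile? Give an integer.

Weak-case (own payoff 119): to p=2.9 gives 332 − 53×2.9 = 178.3 → profitable ✗; to p=12.6 gives 508 − 53×12.6 = -159.8 → no gain ✓.
Strong-case (own payoff 508 − 17×12.6 = 293.8): to p=0 gives 119 → no gain ✓; to p=2.9 gives 332 − 17×2.9 = 282.7 → no gain ✓.
Moderate-case (own payoff 332 − 40×2.9 = 216): to p=0 gives 119 → no gain ✓; to p=12.6 gives 508 − 40×12.6 = 4 → no gain ✓.
5 of the 6 constraints hold; not an equilibrium.

5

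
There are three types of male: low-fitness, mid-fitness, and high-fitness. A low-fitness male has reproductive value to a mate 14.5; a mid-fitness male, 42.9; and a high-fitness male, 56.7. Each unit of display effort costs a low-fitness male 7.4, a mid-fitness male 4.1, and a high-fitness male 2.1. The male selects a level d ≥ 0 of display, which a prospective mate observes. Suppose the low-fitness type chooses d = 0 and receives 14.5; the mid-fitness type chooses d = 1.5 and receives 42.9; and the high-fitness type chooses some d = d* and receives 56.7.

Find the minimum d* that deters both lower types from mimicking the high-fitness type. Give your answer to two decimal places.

5.70

Low-fitness type (on-path payoff 14.5) won't mimic when 14.5 ≥ 56.7 − 7.4·d*, i.e. d* ≥ 5.70.
Mid-fitness type (on-path payoff 42.9 − 4.1×1.5 = 36.75) won't mimic when 36.75 ≥ 56.7 − 4.1·d*, i.e. d* ≥ 4.87.
Both must hold, so d* = max(5.70, 4.87) = 5.70. The low-fitness type's constraint binds.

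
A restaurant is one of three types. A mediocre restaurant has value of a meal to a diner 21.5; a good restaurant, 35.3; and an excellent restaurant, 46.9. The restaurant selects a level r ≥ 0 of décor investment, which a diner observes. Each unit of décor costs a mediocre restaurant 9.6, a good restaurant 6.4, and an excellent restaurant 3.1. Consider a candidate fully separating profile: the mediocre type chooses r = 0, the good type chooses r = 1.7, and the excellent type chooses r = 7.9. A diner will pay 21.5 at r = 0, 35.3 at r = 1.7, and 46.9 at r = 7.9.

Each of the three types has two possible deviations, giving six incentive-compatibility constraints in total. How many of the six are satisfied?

Mediocre (own payoff 21.5): to r=1.7 gives 35.3 − 9.6×1.7 = 18.98 → no gain ✓; to r=7.9 gives 46.9 − 9.6×7.9 = -28.94 → no gain ✓.
Good (own payoff 35.3 − 6.4×1.7 = 24.42): to r=0 gives 21.5 → no gain ✓; to r=7.9 gives 46.9 − 6.4×7.9 = -3.66 → no gain ✓.
Excellent (own payoff 46.9 − 3.1×7.9 = 22.41): to r=0 gives 21.5 → no gain ✓; to r=1.7 gives 35.3 − 3.1×1.7 = 30.03 → profitable ✗.
5 of the 6 constraints hold; not an equilibrium.

5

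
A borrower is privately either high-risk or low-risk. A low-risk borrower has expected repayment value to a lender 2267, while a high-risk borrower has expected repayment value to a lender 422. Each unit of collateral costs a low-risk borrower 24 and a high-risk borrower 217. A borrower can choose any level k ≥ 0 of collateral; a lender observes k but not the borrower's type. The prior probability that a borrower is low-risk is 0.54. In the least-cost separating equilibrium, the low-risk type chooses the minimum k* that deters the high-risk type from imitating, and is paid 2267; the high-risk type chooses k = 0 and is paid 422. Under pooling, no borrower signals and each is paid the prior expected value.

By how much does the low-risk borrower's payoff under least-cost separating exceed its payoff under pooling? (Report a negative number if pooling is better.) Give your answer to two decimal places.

Least-cost separating signal: k* solves 422 = 2267 − 217·k*, so k* = (2267 − 422)/217 ≈ 8.5023.
Low-risk type's separating payoff: 2267 − 24 × k* = 2267 − 24 × (2267 − 422)/217 = 2267 − 44280/217 ≈ 2062.9447.
Pooling payoff: 0.54 × 2267 + 0.46 × 422 = 1418.3.
Difference: 2062.9447 − 1418.3 = 644.6447, i.e. 644.64 to two decimal places.
The low-risk type prefers to separate.

644.64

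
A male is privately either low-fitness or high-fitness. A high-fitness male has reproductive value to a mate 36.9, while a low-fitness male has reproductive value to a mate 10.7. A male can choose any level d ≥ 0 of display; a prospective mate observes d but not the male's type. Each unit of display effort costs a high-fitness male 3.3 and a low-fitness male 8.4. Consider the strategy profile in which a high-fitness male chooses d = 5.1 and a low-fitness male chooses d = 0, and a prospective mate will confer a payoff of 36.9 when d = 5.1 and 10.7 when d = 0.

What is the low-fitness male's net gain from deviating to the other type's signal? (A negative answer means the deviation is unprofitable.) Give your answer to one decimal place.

-16.6

Playing d = 0 the low-fitness male receives 10.7.
Deviating to d = 5.1 brings payment 36.9 at cost 8.4 × 5.1 = 42.84, netting -5.94.
Gain from deviating: -5.94 − 10.7 = -16.64, i.e. -16.6 to one decimal place.
The gain is negative, so the low-fitness type's incentive-compatibility constraint is satisfied.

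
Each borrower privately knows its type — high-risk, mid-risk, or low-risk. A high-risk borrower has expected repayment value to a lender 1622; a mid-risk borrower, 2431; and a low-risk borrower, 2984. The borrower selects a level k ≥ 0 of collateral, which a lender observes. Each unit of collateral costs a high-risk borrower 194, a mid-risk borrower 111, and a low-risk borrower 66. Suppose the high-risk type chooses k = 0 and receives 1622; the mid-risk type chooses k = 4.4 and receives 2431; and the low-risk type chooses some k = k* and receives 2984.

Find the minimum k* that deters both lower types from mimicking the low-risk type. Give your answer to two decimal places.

9.38

High-risk type (on-path payoff 1622) won't mimic when 1622 ≥ 2984 − 194·k*, i.e. k* ≥ 7.02.
Mid-risk type (on-path payoff 2431 − 111×4.4 = 1942.6) won't mimic when 1942.6 ≥ 2984 − 111·k*, i.e. k* ≥ 9.38.
Both must hold, so k* = max(7.02, 9.38) = 9.38. The mid-risk type's constraint binds.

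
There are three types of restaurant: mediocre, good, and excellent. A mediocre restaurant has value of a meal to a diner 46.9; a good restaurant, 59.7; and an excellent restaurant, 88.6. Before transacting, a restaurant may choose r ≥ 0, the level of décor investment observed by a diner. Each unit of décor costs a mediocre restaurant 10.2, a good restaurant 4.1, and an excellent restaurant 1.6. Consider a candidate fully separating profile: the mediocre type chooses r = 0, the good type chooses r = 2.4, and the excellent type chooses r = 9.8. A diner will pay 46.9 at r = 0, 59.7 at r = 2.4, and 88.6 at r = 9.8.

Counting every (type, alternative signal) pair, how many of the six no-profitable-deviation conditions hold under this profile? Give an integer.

Mediocre (own payoff 46.9): to r=2.4 gives 59.7 − 10.2×2.4 = 35.22 → no gain ✓; to r=9.8 gives 88.6 − 10.2×9.8 = -11.36 → no gain ✓.
Excellent (own payoff 88.6 − 1.6×9.8 = 72.92): to r=0 gives 46.9 → no gain ✓; to r=2.4 gives 59.7 − 1.6×2.4 = 55.86 → no gain ✓.
Good (own payoff 59.7 − 4.1×2.4 = 49.86): to r=0 gives 46.9 → no gain ✓; to r=9.8 gives 88.6 − 4.1×9.8 = 48.42 → no gain ✓.
6 of the 6 constraints hold; this profile is a separating equilibrium.

6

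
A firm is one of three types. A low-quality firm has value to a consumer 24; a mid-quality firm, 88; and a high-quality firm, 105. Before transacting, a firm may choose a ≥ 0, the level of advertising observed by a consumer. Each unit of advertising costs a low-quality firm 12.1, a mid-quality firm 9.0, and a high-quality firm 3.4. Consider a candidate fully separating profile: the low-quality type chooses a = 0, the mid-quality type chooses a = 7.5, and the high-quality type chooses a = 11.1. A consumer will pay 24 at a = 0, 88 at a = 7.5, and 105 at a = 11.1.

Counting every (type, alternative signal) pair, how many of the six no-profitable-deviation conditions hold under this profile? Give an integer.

Mid-quality (own payoff 88 − 9.0×7.5 = 20.5): to a=0 gives 24 → profitable ✗; to a=11.1 gives 105 − 9.0×11.1 = 5.1 → no gain ✓.
High-quality (own payoff 105 − 3.4×11.1 = 67.26): to a=0 gives 24 → no gain ✓; to a=7.5 gives 88 − 3.4×7.5 = 62.5 → no gain ✓.
Low-quality (own payoff 24): to a=7.5 gives 88 − 12.1×7.5 = -2.75 → no gain ✓; to a=11.1 gives 105 − 12.1×11.1 = -29.31 → no gain ✓.
5 of the 6 constraints hold; not an equilibrium.

5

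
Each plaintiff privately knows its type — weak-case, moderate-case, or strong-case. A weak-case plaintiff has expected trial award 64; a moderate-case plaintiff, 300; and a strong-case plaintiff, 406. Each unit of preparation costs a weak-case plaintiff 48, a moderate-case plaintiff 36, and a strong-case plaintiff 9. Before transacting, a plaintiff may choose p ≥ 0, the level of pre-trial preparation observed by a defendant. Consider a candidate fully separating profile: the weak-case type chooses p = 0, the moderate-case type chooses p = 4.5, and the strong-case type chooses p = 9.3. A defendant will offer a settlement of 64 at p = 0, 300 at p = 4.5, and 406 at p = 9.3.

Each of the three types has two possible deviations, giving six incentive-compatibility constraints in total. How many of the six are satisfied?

5

Strong-case (own payoff 406 − 9×9.3 = 322.3): to p=0 gives 64 → no gain ✓; to p=4.5 gives 300 − 9×4.5 = 259.5 → no gain ✓.
Weak-case (own payoff 64): to p=4.5 gives 300 − 48×4.5 = 84 → profitable ✗; to p=9.3 gives 406 − 48×9.3 = -40.4 → no gain ✓.
Moderate-case (own payoff 300 − 36×4.5 = 138): to p=0 gives 64 → no gain ✓; to p=9.3 gives 406 − 36×9.3 = 71.2 → no gain ✓.
5 of the 6 constraints hold; not an equilibrium.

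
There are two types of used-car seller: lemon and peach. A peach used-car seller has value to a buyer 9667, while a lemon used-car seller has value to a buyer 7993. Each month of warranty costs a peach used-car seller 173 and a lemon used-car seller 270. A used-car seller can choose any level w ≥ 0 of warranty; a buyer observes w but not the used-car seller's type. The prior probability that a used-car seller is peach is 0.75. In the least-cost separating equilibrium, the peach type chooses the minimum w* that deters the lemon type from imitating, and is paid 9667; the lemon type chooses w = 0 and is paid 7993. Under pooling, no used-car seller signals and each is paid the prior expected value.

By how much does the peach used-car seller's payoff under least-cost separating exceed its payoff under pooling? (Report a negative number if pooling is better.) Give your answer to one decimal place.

-654.1

Least-cost separating signal: w* solves 7993 = 9667 − 270·w*, so w* = (9667 − 7993)/270 = 6.2.
Peach type's separating payoff: 9667 − 173 × w* = 9667 − 173 × (9667 − 7993)/270 = 9667 − 289602/270 = 8594.4.
Pooling payoff: 0.75 × 9667 + 0.25 × 7993 = 9248.5.
Difference: 8594.4 − 9248.5 = -654.1.
The peach type would prefer the pooling outcome.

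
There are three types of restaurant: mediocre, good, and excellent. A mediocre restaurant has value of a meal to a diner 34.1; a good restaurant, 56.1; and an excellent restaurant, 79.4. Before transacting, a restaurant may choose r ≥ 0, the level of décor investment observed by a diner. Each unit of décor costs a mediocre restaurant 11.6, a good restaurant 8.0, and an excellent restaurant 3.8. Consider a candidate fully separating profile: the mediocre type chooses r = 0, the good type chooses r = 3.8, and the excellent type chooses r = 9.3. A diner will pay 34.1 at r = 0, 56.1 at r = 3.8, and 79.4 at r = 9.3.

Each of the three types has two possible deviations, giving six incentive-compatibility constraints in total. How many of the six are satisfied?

Excellent (own payoff 79.4 − 3.8×9.3 = 44.06): to r=0 gives 34.1 → no gain ✓; to r=3.8 gives 56.1 − 3.8×3.8 = 41.66 → no gain ✓.
Good (own payoff 56.1 − 8.0×3.8 = 25.7): to r=0 gives 34.1 → profitable ✗; to r=9.3 gives 79.4 − 8.0×9.3 = 5 → no gain ✓.
Mediocre (own payoff 34.1): to r=3.8 gives 56.1 − 11.6×3.8 = 12.02 → no gain ✓; to r=9.3 gives 79.4 − 11.6×9.3 = -28.48 → no gain ✓.
5 of the 6 constraints hold; not an equilibrium.

5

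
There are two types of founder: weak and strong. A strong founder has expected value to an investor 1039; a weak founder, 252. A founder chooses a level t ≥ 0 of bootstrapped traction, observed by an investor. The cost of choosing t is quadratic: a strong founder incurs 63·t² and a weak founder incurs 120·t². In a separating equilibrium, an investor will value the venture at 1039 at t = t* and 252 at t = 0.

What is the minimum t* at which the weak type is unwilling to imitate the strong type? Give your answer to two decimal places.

The weak type at t = 0 receives 252; imitating at t* yields 1039 − 120·t*².
Indifference: 252 = 1039 − 120·t*², so t*² = (1039 − 252) / 120 ≈ 6.5583.
t* = √6.5583 ≈ 2.56.

2.56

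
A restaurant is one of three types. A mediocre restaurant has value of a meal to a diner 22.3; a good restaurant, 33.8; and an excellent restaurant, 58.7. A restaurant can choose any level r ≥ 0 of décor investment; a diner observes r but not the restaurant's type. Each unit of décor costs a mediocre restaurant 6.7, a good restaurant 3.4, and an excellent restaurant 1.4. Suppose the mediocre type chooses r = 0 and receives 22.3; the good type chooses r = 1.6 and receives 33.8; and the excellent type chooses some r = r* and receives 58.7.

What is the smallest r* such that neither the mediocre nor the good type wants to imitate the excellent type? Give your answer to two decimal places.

Good type (on-path payoff 33.8 − 3.4×1.6 = 28.36) won't mimic when 28.36 ≥ 58.7 − 3.4·r*, i.e. r* ≥ 8.92.
Mediocre type (on-path payoff 22.3) won't mimic when 22.3 ≥ 58.7 − 6.7·r*, i.e. r* ≥ 5.43.
Both must hold, so r* = max(5.43, 8.92) = 8.92. The good type's constraint binds.

8.92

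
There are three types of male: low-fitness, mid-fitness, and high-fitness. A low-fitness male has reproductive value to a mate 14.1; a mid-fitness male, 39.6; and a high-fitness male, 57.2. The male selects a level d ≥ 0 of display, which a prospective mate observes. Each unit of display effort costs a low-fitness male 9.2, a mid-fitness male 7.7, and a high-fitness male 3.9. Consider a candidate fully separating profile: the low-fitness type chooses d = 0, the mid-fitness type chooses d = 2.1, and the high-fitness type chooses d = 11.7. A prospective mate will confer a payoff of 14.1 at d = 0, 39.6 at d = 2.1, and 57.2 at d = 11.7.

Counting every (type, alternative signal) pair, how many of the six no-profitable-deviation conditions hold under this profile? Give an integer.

Low-fitness (own payoff 14.1): to d=2.1 gives 39.6 − 9.2×2.1 = 20.28 → profitable ✗; to d=11.7 gives 57.2 − 9.2×11.7 = -50.44 → no gain ✓.
Mid-fitness (own payoff 39.6 − 7.7×2.1 = 23.43): to d=0 gives 14.1 → no gain ✓; to d=11.7 gives 57.2 − 7.7×11.7 = -32.89 → no gain ✓.
High-fitness (own payoff 57.2 − 3.9×11.7 = 11.57): to d=0 gives 14.1 → profitable ✗; to d=2.1 gives 39.6 − 3.9×2.1 = 31.41 → profitable ✗.
3 of the 6 constraints hold; not an equilibrium.

3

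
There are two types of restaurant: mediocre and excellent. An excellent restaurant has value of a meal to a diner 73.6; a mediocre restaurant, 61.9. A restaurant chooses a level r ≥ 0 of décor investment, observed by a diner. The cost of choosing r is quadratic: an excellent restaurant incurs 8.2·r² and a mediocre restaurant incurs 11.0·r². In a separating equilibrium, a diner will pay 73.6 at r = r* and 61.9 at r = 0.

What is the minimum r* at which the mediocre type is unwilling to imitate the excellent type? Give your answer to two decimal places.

The mediocre type at r = 0 receives 61.9; imitating at r* yields 73.6 − 11.0·r*².
Indifference: 61.9 = 73.6 − 11.0·r*², so r*² = (73.6 − 61.9) / 11.0 ≈ 1.0636.
r* = √1.0636 ≈ 1.03.

1.03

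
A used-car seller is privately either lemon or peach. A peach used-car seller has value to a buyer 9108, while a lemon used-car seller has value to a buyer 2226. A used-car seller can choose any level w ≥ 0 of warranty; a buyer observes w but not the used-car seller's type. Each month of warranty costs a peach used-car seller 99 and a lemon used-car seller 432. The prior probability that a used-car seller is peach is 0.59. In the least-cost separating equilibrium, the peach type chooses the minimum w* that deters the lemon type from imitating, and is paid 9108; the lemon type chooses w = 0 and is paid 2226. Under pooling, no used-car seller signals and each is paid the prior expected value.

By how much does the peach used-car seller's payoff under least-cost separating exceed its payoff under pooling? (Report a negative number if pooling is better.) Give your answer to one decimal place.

Least-cost separating signal: w* solves 2226 = 9108 − 432·w*, so w* = (9108 − 2226)/432 ≈ 15.9306.
Peach type's separating payoff: 9108 − 99 × w* = 9108 − 99 × (9108 − 2226)/432 = 9108 − 681318/432 = 7530.875.
Pooling payoff: 0.59 × 9108 + 0.41 × 2226 = 6286.38.
Difference: 7530.875 − 6286.38 = 1244.495, i.e. 1244.5 to one decimal place.
The peach type prefers to separate.

1244.5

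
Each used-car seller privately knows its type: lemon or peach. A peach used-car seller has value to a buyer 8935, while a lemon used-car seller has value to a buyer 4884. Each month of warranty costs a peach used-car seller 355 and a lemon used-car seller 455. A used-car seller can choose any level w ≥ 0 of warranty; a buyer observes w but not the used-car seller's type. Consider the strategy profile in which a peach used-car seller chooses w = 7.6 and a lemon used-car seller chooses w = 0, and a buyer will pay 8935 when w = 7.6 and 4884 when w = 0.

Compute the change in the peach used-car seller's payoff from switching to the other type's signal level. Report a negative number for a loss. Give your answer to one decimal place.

Playing w = 7.6 the peach used-car seller receives 8935 − 355 × 7.6 = 6237.
Deviating to w = 0 yields 4884 instead.
Gain from deviating: 4884 − 6237 = -1353.0.
The gain is negative, so the peach type's incentive-compatibility constraint is satisfied.

-1353.0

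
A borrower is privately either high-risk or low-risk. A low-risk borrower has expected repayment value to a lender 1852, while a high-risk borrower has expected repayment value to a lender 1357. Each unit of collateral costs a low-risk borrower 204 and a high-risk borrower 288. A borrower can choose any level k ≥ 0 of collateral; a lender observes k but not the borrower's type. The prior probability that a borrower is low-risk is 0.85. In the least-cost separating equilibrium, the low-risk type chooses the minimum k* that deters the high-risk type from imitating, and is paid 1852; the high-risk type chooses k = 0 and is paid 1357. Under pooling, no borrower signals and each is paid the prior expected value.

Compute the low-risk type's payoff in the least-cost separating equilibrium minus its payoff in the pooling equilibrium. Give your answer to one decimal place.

-276.4

Least-cost separating signal: k* solves 1357 = 1852 − 288·k*, so k* = (1852 − 1357)/288 ≈ 1.7188.
Low-risk type's separating payoff: 1852 − 204 × k* = 1852 − 204 × (1852 − 1357)/288 = 1852 − 100980/288 = 1501.375.
Pooling payoff: 0.85 × 1852 + 0.15 × 1357 = 1777.75.
Difference: 1501.375 − 1777.75 = -276.375, i.e. -276.4 to one decimal place.
The low-risk type would prefer the pooling outcome.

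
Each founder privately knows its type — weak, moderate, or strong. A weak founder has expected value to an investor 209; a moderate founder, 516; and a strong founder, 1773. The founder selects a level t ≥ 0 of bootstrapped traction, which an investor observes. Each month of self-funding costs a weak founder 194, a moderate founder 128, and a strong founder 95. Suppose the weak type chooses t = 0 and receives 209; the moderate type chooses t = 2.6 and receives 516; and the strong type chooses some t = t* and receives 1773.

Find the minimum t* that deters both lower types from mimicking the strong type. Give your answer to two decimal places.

12.42

Moderate type (on-path payoff 516 − 128×2.6 = 183.2) won't mimic when 183.2 ≥ 1773 − 128·t*, i.e. t* ≥ 12.42.
Weak type (on-path payoff 209) won't mimic when 209 ≥ 1773 − 194·t*, i.e. t* ≥ 8.06.
Both must hold, so t* = max(8.06, 12.42) = 12.42. The moderate type's constraint binds.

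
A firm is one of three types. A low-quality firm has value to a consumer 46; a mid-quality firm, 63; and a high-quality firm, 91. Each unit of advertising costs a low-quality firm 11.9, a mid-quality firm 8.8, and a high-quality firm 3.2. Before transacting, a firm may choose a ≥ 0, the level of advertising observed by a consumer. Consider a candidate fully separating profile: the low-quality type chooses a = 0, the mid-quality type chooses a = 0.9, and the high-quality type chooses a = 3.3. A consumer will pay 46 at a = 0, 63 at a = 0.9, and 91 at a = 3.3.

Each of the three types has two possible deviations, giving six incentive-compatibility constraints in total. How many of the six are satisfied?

High-quality (own payoff 91 − 3.2×3.3 = 80.44): to a=0 gives 46 → no gain ✓; to a=0.9 gives 63 − 3.2×0.9 = 60.12 → no gain ✓.
Low-quality (own payoff 46): to a=0.9 gives 63 − 11.9×0.9 = 52.29 → profitable ✗; to a=3.3 gives 91 − 11.9×3.3 = 51.73 → profitable ✗.
Mid-quality (own payoff 63 − 8.8×0.9 = 55.08): to a=0 gives 46 → no gain ✓; to a=3.3 gives 91 − 8.8×3.3 = 61.96 → profitable ✗.
3 of the 6 constraints hold; not an equilibrium.

3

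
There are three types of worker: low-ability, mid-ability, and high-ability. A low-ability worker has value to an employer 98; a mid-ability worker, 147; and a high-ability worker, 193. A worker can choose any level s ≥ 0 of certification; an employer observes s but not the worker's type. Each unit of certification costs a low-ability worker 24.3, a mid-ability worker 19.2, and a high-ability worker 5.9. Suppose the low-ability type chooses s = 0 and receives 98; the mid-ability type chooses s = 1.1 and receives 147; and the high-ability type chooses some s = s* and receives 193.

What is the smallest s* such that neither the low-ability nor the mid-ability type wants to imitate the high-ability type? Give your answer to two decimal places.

3.91

Low-ability type (on-path payoff 98) won't mimic when 98 ≥ 193 − 24.3·s*, i.e. s* ≥ 3.91.
Mid-ability type (on-path payoff 147 − 19.2×1.1 = 125.88) won't mimic when 125.88 ≥ 193 − 19.2·s*, i.e. s* ≥ 3.50.
Both must hold, so s* = max(3.91, 3.50) = 3.91. The low-ability type's constraint binds.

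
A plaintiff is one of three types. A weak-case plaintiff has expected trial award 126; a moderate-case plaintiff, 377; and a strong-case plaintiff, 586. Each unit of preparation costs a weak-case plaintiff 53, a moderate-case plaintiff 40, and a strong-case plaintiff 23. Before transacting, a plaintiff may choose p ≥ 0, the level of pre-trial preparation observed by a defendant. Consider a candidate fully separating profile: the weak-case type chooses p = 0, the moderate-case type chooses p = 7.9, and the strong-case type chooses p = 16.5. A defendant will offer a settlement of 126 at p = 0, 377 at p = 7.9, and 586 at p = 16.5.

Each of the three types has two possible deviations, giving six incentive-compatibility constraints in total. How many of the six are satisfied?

5

Strong-case (own payoff 586 − 23×16.5 = 206.5): to p=0 gives 126 → no gain ✓; to p=7.9 gives 377 − 23×7.9 = 195.3 → no gain ✓.
Moderate-case (own payoff 377 − 40×7.9 = 61): to p=0 gives 126 → profitable ✗; to p=16.5 gives 586 − 40×16.5 = -74 → no gain ✓.
Weak-case (own payoff 126): to p=7.9 gives 377 − 53×7.9 = -41.7 → no gain ✓; to p=16.5 gives 586 − 53×16.5 = -288.5 → no gain ✓.
5 of the 6 constraints hold; not an equilibrium.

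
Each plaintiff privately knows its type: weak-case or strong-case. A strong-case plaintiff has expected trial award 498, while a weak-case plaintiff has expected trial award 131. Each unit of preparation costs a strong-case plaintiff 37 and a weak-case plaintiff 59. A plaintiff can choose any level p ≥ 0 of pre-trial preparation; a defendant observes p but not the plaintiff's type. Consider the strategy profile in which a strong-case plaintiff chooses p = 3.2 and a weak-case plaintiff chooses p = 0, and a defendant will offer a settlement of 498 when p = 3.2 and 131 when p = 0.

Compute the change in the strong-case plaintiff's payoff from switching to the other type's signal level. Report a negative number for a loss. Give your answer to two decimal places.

Playing p = 3.2 the strong-case plaintiff receives 498 − 37 × 3.2 = 379.6.
Deviating to p = 0 yields 131 instead.
Gain from deviating: 131 − 379.6 = -248.60.
The gain is negative, so the strong-case type's incentive-compatibility constraint is satisfied.

-248.60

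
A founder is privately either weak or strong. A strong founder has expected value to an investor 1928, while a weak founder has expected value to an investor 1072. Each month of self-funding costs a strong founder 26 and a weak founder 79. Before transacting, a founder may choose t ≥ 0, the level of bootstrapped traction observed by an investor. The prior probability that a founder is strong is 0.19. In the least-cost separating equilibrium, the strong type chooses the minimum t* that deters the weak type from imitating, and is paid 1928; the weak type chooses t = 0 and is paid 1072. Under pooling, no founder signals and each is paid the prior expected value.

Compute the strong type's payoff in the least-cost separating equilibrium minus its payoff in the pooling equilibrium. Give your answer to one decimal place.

411.6

Least-cost separating signal: t* solves 1072 = 1928 − 79·t*, so t* = (1928 − 1072)/79 ≈ 10.8354.
Strong type's separating payoff: 1928 − 26 × t* = 1928 − 26 × (1928 − 1072)/79 = 1928 − 22256/79 ≈ 1646.278.
Pooling payoff: 0.19 × 1928 + 0.81 × 1072 = 1234.64.
Difference: 1646.278 − 1234.64 = 411.638, i.e. 411.6 to one decimal place.
The strong type prefers to separate.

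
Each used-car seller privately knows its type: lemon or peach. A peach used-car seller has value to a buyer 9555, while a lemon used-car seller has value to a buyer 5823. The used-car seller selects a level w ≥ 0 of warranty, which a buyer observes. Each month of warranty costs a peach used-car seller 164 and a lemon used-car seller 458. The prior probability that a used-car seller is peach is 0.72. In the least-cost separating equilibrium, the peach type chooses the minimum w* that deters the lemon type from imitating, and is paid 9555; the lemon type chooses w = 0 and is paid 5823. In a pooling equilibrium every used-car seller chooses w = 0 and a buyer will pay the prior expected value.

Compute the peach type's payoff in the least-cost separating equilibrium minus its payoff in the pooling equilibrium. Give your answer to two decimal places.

Least-cost separating signal: w* solves 5823 = 9555 − 458·w*, so w* = (9555 − 5823)/458 ≈ 8.1485.
Peach type's separating payoff: 9555 − 164 × w* = 9555 − 164 × (9555 − 5823)/458 = 9555 − 612048/458 ≈ 8218.6507.
Pooling payoff: 0.72 × 9555 + 0.28 × 5823 = 8510.04.
Difference: 8218.6507 − 8510.04 = -291.3893, i.e. -291.39 to two decimal places.
The peach type would prefer the pooling outcome.

-291.39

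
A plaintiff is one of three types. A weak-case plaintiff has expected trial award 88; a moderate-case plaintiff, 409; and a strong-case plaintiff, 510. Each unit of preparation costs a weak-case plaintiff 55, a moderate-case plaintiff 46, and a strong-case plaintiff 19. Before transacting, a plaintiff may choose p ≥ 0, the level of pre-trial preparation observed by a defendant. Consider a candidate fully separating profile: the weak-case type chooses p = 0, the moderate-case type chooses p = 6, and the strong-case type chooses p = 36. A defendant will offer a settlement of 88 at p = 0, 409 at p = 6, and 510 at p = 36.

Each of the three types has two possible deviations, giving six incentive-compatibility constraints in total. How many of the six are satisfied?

4

Strong-case (own payoff 510 − 19×36 = -174): to p=0 gives 88 → profitable ✗; to p=6 gives 409 − 19×6 = 295 → profitable ✗.
Moderate-case (own payoff 409 − 46×6 = 133): to p=0 gives 88 → no gain ✓; to p=36 gives 510 − 46×36 = -1146 → no gain ✓.
Weak-case (own payoff 88): to p=6 gives 409 − 55×6 = 79 → no gain ✓; to p=36 gives 510 − 55×36 = -1470 → no gain ✓.
4 of the 6 constraints hold; not an equilibrium.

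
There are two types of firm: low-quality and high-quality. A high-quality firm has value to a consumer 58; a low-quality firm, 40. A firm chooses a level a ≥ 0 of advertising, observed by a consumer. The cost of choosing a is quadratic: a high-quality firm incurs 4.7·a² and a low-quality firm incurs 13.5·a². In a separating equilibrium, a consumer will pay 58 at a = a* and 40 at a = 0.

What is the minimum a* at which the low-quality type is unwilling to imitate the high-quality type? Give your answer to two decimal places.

1.15

The low-quality type at a = 0 receives 40; imitating at a* yields 58 − 13.5·a*².
Indifference: 40 = 58 − 13.5·a*², so a*² = (58 − 40) / 13.5 ≈ 1.3333.
a* = √1.3333 ≈ 1.15.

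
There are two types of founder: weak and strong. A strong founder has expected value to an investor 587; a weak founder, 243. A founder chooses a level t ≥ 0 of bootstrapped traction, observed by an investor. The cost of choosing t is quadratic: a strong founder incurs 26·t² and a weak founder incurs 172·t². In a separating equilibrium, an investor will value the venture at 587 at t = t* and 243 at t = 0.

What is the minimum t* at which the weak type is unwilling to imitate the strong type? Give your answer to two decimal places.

1.41

The weak type at t = 0 receives 243; imitating at t* yields 587 − 172·t*².
Indifference: 243 = 587 − 172·t*², so t*² = (587 − 243) / 172 = 2.
t* = √2 ≈ 1.41.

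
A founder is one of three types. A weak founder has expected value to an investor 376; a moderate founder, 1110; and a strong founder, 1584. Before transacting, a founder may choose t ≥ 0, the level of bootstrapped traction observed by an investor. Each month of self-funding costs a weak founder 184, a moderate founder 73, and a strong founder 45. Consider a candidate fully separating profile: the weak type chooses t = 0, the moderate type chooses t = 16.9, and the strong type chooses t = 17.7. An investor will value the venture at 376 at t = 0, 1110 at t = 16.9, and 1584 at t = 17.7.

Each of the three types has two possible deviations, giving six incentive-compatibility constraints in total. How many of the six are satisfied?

Strong (own payoff 1584 − 45×17.7 = 787.5): to t=0 gives 376 → no gain ✓; to t=16.9 gives 1110 − 45×16.9 = 349.5 → no gain ✓.
Moderate (own payoff 1110 − 73×16.9 = -123.7): to t=0 gives 376 → profitable ✗; to t=17.7 gives 1584 − 73×17.7 = 291.9 → profitable ✗.
Weak (own payoff 376): to t=16.9 gives 1110 − 184×16.9 = -1999.6 → no gain ✓; to t=17.7 gives 1584 − 184×17.7 = -1672.8 → no gain ✓.
4 of the 6 constraints hold; not an equilibrium.

4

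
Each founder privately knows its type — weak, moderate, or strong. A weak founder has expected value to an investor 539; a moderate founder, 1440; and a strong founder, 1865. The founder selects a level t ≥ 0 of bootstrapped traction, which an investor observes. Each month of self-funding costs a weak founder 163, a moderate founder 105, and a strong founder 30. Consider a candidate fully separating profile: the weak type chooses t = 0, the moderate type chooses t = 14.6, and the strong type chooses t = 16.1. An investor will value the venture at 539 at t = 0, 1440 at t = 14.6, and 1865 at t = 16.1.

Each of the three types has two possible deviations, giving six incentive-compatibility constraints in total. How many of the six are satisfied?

4

Moderate (own payoff 1440 − 105×14.6 = -93): to t=0 gives 539 → profitable ✗; to t=16.1 gives 1865 − 105×16.1 = 174.5 → profitable ✗.
Strong (own payoff 1865 − 30×16.1 = 1382): to t=0 gives 539 → no gain ✓; to t=14.6 gives 1440 − 30×14.6 = 1002 → no gain ✓.
Weak (own payoff 539): to t=14.6 gives 1440 − 163×14.6 = -939.8 → no gain ✓; to t=16.1 gives 1865 − 163×16.1 = -759.3 → no gain ✓.
4 of the 6 constraints hold; not an equilibrium.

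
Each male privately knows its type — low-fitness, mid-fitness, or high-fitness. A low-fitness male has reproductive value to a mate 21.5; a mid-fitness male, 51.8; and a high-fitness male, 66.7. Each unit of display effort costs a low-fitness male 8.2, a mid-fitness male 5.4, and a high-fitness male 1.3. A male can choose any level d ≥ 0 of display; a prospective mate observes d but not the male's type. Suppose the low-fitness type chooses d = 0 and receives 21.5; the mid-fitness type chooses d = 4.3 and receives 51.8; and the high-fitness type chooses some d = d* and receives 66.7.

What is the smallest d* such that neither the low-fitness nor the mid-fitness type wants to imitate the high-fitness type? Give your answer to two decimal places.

7.06

Low-fitness type (on-path payoff 21.5) won't mimic when 21.5 ≥ 66.7 − 8.2·d*, i.e. d* ≥ 5.51.
Mid-fitness type (on-path payoff 51.8 − 5.4×4.3 = 28.58) won't mimic when 28.58 ≥ 66.7 − 5.4·d*, i.e. d* ≥ 7.06.
Both must hold, so d* = max(5.51, 7.06) = 7.06. The mid-fitness type's constraint binds.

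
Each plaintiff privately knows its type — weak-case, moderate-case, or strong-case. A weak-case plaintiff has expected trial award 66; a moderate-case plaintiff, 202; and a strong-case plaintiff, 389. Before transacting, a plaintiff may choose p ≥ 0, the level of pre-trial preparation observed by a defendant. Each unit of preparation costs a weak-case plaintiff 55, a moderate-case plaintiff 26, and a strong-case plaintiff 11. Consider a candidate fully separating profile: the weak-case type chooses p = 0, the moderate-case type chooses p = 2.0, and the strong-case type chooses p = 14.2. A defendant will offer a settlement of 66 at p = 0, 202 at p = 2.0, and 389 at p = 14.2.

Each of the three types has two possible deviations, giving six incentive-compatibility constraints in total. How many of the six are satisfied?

5

Moderate-case (own payoff 202 − 26×2.0 = 150): to p=0 gives 66 → no gain ✓; to p=14.2 gives 389 − 26×14.2 = 19.8 → no gain ✓.
Strong-case (own payoff 389 − 11×14.2 = 232.8): to p=0 gives 66 → no gain ✓; to p=2.0 gives 202 − 11×2.0 = 180 → no gain ✓.
Weak-case (own payoff 66): to p=2.0 gives 202 − 55×2.0 = 92 → profitable ✗; to p=14.2 gives 389 − 55×14.2 = -392 → no gain ✓.
5 of the 6 constraints hold; not an equilibrium.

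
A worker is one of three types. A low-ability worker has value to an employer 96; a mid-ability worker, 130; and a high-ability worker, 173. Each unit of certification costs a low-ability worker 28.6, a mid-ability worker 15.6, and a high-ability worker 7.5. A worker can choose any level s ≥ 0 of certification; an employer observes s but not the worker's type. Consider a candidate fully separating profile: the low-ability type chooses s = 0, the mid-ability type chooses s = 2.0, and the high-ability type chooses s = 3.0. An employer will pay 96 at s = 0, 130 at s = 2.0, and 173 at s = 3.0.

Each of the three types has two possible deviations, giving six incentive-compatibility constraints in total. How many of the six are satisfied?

Mid-ability (own payoff 130 − 15.6×2.0 = 98.8): to s=0 gives 96 → no gain ✓; to s=3.0 gives 173 − 15.6×3.0 = 126.2 → profitable ✗.
Low-ability (own payoff 96): to s=2.0 gives 130 − 28.6×2.0 = 72.8 → no gain ✓; to s=3.0 gives 173 − 28.6×3.0 = 87.2 → no gain ✓.
High-ability (own payoff 173 − 7.5×3.0 = 150.5): to s=0 gives 96 → no gain ✓; to s=2.0 gives 130 − 7.5×2.0 = 115 → no gain ✓.
5 of the 6 constraints hold; not an equilibrium.

5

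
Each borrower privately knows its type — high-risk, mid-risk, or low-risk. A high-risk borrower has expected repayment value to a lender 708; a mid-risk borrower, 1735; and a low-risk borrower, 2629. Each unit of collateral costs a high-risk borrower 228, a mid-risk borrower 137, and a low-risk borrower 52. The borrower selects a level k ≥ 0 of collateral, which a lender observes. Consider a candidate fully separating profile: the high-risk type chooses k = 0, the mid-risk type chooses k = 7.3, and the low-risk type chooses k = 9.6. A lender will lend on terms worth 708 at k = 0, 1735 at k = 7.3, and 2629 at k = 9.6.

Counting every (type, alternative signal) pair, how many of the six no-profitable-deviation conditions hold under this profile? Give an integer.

Mid-risk (own payoff 1735 − 137×7.3 = 734.9): to k=0 gives 708 → no gain ✓; to k=9.6 gives 2629 − 137×9.6 = 1313.8 → profitable ✗.
High-risk (own payoff 708): to k=7.3 gives 1735 − 228×7.3 = 70.6 → no gain ✓; to k=9.6 gives 2629 − 228×9.6 = 440.2 → no gain ✓.
Low-risk (own payoff 2629 − 52×9.6 = 2129.8): to k=0 gives 708 → no gain ✓; to k=7.3 gives 1735 − 52×7.3 = 1355.4 → no gain ✓.
5 of the 6 constraints hold; not an equilibrium.

5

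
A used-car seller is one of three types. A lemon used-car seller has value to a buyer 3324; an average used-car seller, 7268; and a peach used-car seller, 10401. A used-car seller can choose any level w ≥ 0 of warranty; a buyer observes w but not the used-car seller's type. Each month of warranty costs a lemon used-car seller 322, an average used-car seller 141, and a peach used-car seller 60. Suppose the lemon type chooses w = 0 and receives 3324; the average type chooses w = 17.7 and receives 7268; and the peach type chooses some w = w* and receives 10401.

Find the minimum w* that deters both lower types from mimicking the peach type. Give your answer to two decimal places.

39.92

Average type (on-path payoff 7268 − 141×17.7 = 4772.3) won't mimic when 4772.3 ≥ 10401 − 141·w*, i.e. w* ≥ 39.92.
Lemon type (on-path payoff 3324) won't mimic when 3324 ≥ 10401 − 322·w*, i.e. w* ≥ 21.98.
Both must hold, so w* = max(21.98, 39.92) = 39.92. The average type's constraint binds.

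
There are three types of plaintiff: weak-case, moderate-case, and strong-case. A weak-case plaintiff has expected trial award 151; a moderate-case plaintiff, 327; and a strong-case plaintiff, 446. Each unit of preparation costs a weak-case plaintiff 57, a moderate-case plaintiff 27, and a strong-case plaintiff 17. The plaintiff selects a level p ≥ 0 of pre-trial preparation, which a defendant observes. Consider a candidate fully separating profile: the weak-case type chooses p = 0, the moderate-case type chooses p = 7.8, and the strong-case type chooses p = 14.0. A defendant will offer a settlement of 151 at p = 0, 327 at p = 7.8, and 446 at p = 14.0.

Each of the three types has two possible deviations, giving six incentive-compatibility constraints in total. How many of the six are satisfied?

Weak-case (own payoff 151): to p=7.8 gives 327 − 57×7.8 = -117.6 → no gain ✓; to p=14.0 gives 446 − 57×14.0 = -352 → no gain ✓.
Moderate-case (own payoff 327 − 27×7.8 = 116.4): to p=0 gives 151 → profitable ✗; to p=14.0 gives 446 − 27×14.0 = 68 → no gain ✓.
Strong-case (own payoff 446 − 17×14.0 = 208): to p=0 gives 151 → no gain ✓; to p=7.8 gives 327 − 17×7.8 = 194.4 → no gain ✓.
5 of the 6 constraints hold; not an equilibrium.

5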